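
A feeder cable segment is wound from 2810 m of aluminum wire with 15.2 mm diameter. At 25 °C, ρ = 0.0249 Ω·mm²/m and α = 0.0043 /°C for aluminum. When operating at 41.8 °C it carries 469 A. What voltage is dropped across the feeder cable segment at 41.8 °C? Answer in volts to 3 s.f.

ρ = 0.0249 Ω·mm²/m = 2.49×10^-8 Ω·m
A = π(d/2)² = π(7.6000e-03 m)² = 1.815e-04 m²
R₍25₎ = ρL/A = (2.49×10^-8)(2810)/(1.815e-04) = 0.3856 Ω
R₍41.8₎ = R₍25₎(1 + αΔT) = 0.3856 × (1 + 0.0043×16.8) = 0.4134 Ω
V = IR = 469 × 0.4134 = 194 V

194 V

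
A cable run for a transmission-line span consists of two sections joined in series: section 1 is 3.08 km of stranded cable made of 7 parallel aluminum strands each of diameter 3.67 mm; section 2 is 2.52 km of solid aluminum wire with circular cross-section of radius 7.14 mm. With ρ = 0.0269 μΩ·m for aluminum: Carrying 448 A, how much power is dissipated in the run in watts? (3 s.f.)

ρ = 0.0269 μΩ·m = 2.69×10^-8 Ω·m
Section 1: A_strand = π(1.8350e-03)² = 1.058e-05 m²; R₁ = ρL/(N·A_s) = (2.69×10^-8)(3080)/(7×1.058e-05) = 1.119 Ω
Section 2: A = πr² = π(7.1400e-03 m)² = 1.602e-04 m²
R₂ = (2.69×10^-8)(2520)/(1.602e-04) = 0.4233 Ω
R = R₁ + R₂ = 1.542 Ω
P = I²R = (448)² × 1.542 = 3.10×10^5 W

3.10×10^5 W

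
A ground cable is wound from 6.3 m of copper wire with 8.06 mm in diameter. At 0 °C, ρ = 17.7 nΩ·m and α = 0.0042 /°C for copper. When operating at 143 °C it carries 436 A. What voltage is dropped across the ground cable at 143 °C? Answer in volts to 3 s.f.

ρ = 17.7 nΩ·m = 1.77×10^-8 Ω·m
A = π(d/2)² = π(4.0300e-03 m)² = 5.102e-05 m²
R₍0₎ = ρL/A = (1.77×10^-8)(6.3)/(5.102e-05) = 0.002186 Ω
R₍143₎ = R₍0₎(1 + αΔT) = 0.002186 × (1 + 0.0042×143) = 0.003498 Ω
V = IR = 436 × 0.003498 = 1.53 V

1.53 V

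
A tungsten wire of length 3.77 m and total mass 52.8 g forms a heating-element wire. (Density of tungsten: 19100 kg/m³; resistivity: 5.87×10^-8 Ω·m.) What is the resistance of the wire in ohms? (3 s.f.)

A = m/(density·L) = 0.0528/(19100×3.77) = 7.3326e-07 m²
R = ρL/A = (5.87×10^-8)(3.77)/(7.3326e-07) = 0.302 Ω

0.302 Ω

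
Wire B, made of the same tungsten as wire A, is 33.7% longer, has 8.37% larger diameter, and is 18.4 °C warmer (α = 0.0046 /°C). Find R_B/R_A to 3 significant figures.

1.23

R ∝ ρL/d² with ρ ∝ (1+αΔT), so R_B/R_A = (1 + 33.7/100) × (1 + 8.37/100)⁻² × (1 + 0.0046×18.4)
= 1.337 × 0.8515 × 1.085 = 1.23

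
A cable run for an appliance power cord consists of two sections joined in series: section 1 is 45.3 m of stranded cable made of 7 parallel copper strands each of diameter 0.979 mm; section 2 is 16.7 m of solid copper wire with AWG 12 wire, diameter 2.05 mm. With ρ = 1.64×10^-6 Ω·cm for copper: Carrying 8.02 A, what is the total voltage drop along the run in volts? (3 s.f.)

ρ = 1.64×10^-6 Ω·cm = 1.64×10^-8 Ω·m
Section 1: A_strand = π(4.8950e-04)² = 7.528e-07 m²; R₁ = ρL/(N·A_s) = (1.64×10^-8)(45.3)/(7×7.528e-07) = 0.141 Ω
Section 2: A = π(2.05/2 mm)² = π(1.0250e-03 m)² = 3.301e-06 m²
R₂ = (1.64×10^-8)(16.7)/(3.301e-06) = 0.08298 Ω
R = R₁ + R₂ = 0.224 Ω
V = IR = 8.02 × 0.224 = 1.80 V

1.80 V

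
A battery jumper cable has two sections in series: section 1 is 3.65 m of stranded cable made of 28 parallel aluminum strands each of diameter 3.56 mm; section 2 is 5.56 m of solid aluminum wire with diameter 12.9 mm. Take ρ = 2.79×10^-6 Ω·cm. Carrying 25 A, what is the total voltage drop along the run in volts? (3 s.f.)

0.0388 V

ρ = 2.79×10^-6 Ω·cm = 2.79×10^-8 Ω·m
Section 1: A_strand = π(1.7800e-03)² = 9.954e-06 m²; R₁ = ρL/(N·A_s) = (2.79×10^-8)(3.65)/(28×9.954e-06) = 3.654×10^-4 Ω
Section 2: A = π(d/2)² = π(6.4500e-03 m)² = 1.307e-04 m²
R₂ = (2.79×10^-8)(5.56)/(1.307e-04) = 0.001187 Ω
R = R₁ + R₂ = 0.001552 Ω
V = IR = 25 × 0.001552 = 0.0388 V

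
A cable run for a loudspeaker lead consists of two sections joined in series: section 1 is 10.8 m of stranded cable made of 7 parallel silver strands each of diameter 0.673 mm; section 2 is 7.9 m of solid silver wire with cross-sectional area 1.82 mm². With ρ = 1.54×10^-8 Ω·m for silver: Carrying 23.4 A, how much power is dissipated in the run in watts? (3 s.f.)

73.2 W

Section 1: A_strand = π(3.3650e-04)² = 3.557e-07 m²; R₁ = ρL/(N·A_s) = (1.54×10^-8)(10.8)/(7×3.557e-07) = 0.06679 Ω
Section 2: A = 1.82 mm² = 1.820e-06 m²
R₂ = (1.54×10^-8)(7.9)/(1.820e-06) = 0.06685 Ω
R = R₁ + R₂ = 0.1336 Ω
P = I²R = (23.4)² × 0.1336 = 73.2 W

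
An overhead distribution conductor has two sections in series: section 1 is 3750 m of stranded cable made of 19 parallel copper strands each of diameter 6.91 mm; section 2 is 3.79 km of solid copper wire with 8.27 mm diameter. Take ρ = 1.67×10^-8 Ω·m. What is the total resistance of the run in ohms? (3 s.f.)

Section 1: A_strand = π(3.4550e-03)² = 3.750e-05 m²; R₁ = ρL/(N·A_s) = (1.67×10^-8)(3750)/(19×3.750e-05) = 0.08789 Ω
Section 2: A = π(d/2)² = π(4.1350e-03 m)² = 5.372e-05 m²
R₂ = (1.67×10^-8)(3790)/(5.372e-05) = 1.178 Ω
R = R₁ + R₂ = 1.27 Ω

1.27 Ω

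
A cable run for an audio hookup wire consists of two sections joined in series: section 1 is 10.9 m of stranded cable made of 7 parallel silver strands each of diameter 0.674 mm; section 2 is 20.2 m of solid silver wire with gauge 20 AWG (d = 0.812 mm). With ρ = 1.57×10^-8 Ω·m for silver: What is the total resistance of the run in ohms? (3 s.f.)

0.681 Ω

Section 1: A_strand = π(3.3700e-04)² = 3.568e-07 m²; R₁ = ρL/(N·A_s) = (1.57×10^-8)(10.9)/(7×3.568e-07) = 0.06852 Ω
Section 2: A = π(0.812/2 mm)² = π(4.0600e-04 m)² = 5.178e-07 m²
R₂ = (1.57×10^-8)(20.2)/(5.178e-07) = 0.6124 Ω
R = R₁ + R₂ = 0.681 Ω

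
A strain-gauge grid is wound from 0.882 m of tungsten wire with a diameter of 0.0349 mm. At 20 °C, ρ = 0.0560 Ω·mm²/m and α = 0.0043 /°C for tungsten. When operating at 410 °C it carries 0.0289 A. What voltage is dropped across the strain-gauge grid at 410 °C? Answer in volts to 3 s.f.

ρ = 0.0560 Ω·mm²/m = 5.60×10^-8 Ω·m
A = π(d/2)² = π(1.7450e-05 m)² = 9.566e-10 m²
R₍20₎ = ρL/A = (5.60×10^-8)(0.882)/(9.566e-10) = 51.63 Ω
R₍410₎ = R₍20₎(1 + αΔT) = 51.63 × (1 + 0.0043×390) = 138.2 Ω
V = IR = 0.0289 × 138.2 = 3.99 V

3.99 V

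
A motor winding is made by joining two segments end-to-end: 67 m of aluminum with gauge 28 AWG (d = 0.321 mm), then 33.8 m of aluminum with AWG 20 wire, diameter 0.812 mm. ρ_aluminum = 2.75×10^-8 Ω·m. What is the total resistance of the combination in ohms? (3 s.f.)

24.6 Ω

Segment 1: A = π(0.321/2 mm)² = π(1.6050e-04 m)² = 8.093e-08 m²
R₁ = ρL/A = (2.75×10^-8)(67)/(8.093e-08) = 22.77 Ω
Segment 2: A = π(0.812/2 mm)² = π(4.0600e-04 m)² = 5.178e-07 m²
R₂ = (2.75×10^-8)(33.8)/(5.178e-07) = 1.795 Ω
R = R₁ + R₂ = 24.6 Ω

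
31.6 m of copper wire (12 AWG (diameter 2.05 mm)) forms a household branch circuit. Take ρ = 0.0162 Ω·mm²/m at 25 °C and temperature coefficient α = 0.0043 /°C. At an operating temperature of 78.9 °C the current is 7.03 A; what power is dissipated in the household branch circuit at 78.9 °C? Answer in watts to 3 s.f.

ρ = 0.0162 Ω·mm²/m = 1.62×10^-8 Ω·m
A = π(2.05/2 mm)² = π(1.0250e-03 m)² = 3.301e-06 m²
R₍25₎ = ρL/A = (1.62×10^-8)(31.6)/(3.301e-06) = 0.1551 Ω
R₍78.9₎ = R₍25₎(1 + αΔT) = 0.1551 × (1 + 0.0043×53.9) = 0.191 Ω
P = I²R = (7.03)² × 0.191 = 9.44 W

9.44 W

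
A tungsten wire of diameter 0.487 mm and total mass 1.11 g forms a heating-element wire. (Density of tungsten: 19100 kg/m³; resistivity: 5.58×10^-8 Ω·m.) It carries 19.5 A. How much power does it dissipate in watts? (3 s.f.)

35.5 W

A = π(d/2)² = π(2.4350e-04 m)² = 1.8627e-07 m²
L = m/(density·A) = 0.00111/(19100×1.8627e-07) = 0.312 m
R = ρL/A = (5.58×10^-8)(0.312)/(1.8627e-07) = 0.09346 Ω
P = I²R = (19.5)² × 0.09346 = 35.5 W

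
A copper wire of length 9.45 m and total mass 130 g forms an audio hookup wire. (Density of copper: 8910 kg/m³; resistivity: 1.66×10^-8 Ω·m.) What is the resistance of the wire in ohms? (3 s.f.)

A = m/(density·L) = 0.13/(8910×9.45) = 1.5440e-06 m²
R = ρL/A = (1.66×10^-8)(9.45)/(1.5440e-06) = 0.102 Ω

0.102 Ω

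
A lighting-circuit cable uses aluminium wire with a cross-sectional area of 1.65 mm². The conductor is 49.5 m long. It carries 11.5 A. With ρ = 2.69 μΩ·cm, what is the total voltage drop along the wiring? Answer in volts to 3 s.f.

ρ = 2.69 μΩ·cm = 2.69×10^-8 Ω·m
A = 1.65 mm² = 1.650e-06 m²
R = ρL/A = (2.69×10^-8)(49.5)/(1.650e-06) = 0.807 Ω
V = IR = 11.5 × 0.807 = 9.28 V

9.28 V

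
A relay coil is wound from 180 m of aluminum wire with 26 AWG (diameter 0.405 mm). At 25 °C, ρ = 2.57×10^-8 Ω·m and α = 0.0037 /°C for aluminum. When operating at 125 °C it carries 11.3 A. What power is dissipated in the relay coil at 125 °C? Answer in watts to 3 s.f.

6280 W

A = π(0.405/2 mm)² = π(2.0250e-04 m)² = 1.288e-07 m²
R₍25₎ = ρL/A = (2.57×10^-8)(180)/(1.288e-07) = 35.91 Ω
R₍125₎ = R₍25₎(1 + αΔT) = 35.91 × (1 + 0.0037×100) = 49.2 Ω
P = I²R = (11.3)² × 49.2 = 6280 W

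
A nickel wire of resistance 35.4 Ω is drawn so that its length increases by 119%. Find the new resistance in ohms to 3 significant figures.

k = 1 + 119/100 = 2.19; volume constant ⇒ A' = A/k, so R' = k²R.
R' = 4.796 × 35.4 = 170 Ω

170 Ω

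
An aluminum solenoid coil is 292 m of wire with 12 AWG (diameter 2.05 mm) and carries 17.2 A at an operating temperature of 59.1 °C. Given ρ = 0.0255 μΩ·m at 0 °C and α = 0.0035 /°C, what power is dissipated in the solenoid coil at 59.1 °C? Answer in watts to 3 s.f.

805 W

ρ = 0.0255 μΩ·m = 2.55×10^-8 Ω·m
A = π(2.05/2 mm)² = π(1.0250e-03 m)² = 3.301e-06 m²
R₍0₎ = ρL/A = (2.55×10^-8)(292)/(3.301e-06) = 2.256 Ω
R₍59.1₎ = R₍0₎(1 + αΔT) = 2.256 × (1 + 0.0035×59.1) = 2.723 Ω
P = I²R = (17.2)² × 2.723 = 805 W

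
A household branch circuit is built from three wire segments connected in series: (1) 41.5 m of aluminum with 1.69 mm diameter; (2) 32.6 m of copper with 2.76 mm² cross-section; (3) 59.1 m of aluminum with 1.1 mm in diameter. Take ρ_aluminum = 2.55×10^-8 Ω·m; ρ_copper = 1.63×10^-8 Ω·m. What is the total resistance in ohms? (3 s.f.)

Seg 1: A = π(d/2)² = π(8.4500e-04 m)² = 2.243e-06 m²
R_1 = (2.55×10^-8)(41.5)/(2.243e-06) = 0.4718 Ω
Seg 2: A = 2.76 mm² = 2.760e-06 m²
R_2 = (1.63×10^-8)(32.6)/(2.760e-06) = 0.1925 Ω
Seg 3: A = π(d/2)² = π(5.5000e-04 m)² = 9.503e-07 m²
R_3 = (2.55×10^-8)(59.1)/(9.503e-07) = 1.586 Ω
R_total = R_1 + R_2 + R_3 = 2.25 Ω

2.25 Ω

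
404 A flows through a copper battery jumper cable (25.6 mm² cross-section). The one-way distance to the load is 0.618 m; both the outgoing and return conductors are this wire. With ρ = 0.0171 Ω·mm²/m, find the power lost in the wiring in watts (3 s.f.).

135 W

ρ = 0.0171 Ω·mm²/m = 1.71×10^-8 Ω·m
A = 25.6 mm² = 2.560e-05 m²
Total conductor length (both ways) L = 2 × 0.618 = 1.236 m
R = ρL/A = (1.71×10^-8)(1.236)/(2.560e-05) = 8.256×10^-4 Ω
P = I²R = (404)² × 8.256×10^-4 = 135 W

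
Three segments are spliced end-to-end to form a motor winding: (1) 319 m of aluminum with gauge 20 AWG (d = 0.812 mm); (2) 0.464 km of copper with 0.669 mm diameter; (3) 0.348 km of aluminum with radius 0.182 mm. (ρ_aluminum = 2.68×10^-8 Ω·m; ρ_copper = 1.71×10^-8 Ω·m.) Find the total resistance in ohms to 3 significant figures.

129 Ω

Seg 1: A = π(0.812/2 mm)² = π(4.0600e-04 m)² = 5.178e-07 m²
R_1 = (2.68×10^-8)(319)/(5.178e-07) = 16.51 Ω
Seg 2: A = π(d/2)² = π(3.3450e-04 m)² = 3.515e-07 m²
R_2 = (1.71×10^-8)(464)/(3.515e-07) = 22.57 Ω
Seg 3: A = πr² = π(1.8200e-04 m)² = 1.041e-07 m²
R_3 = (2.68×10^-8)(348)/(1.041e-07) = 89.62 Ω
R_total = R_1 + R_2 + R_3 = 129 Ω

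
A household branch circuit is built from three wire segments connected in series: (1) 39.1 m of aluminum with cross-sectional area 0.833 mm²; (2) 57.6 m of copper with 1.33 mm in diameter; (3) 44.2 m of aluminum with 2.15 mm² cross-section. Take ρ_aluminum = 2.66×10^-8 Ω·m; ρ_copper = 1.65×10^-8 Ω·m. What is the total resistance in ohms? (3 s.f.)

2.48 Ω

Seg 1: A = 0.833 mm² = 8.330e-07 m²
R_1 = (2.66×10^-8)(39.1)/(8.330e-07) = 1.249 Ω
Seg 2: A = π(d/2)² = π(6.6500e-04 m)² = 1.389e-06 m²
R_2 = (1.65×10^-8)(57.6)/(1.389e-06) = 0.6841 Ω
Seg 3: A = 2.15 mm² = 2.150e-06 m²
R_3 = (2.66×10^-8)(44.2)/(2.150e-06) = 0.5468 Ω
R_total = R_1 + R_2 + R_3 = 2.48 Ω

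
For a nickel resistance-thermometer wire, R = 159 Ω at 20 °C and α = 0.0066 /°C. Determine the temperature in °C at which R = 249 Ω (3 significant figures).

R = R₀(1 + α(T − T₀)) ⇒ T = T₀ + (R/R₀ − 1)/α
T = 20 + (249/159 − 1)/0.0066 = 20 + (0.566)/0.0066 = 106 °C

106 °C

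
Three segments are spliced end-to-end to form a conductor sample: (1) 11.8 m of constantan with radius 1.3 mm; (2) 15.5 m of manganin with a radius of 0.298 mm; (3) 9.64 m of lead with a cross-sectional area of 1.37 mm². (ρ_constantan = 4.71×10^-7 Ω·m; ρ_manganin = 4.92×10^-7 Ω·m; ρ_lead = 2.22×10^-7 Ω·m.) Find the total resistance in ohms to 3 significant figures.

Seg 1: A = πr² = π(1.3000e-03 m)² = 5.309e-06 m²
R_1 = (4.71×10^-7)(11.8)/(5.309e-06) = 1.047 Ω
Seg 2: A = πr² = π(2.9800e-04 m)² = 2.790e-07 m²
R_2 = (4.92×10^-7)(15.5)/(2.790e-07) = 27.33 Ω
Seg 3: A = 1.37 mm² = 1.370e-06 m²
R_3 = (2.22×10^-7)(9.64)/(1.370e-06) = 1.562 Ω
R_total = R_1 + R_2 + R_3 = 29.9 Ω

29.9 Ω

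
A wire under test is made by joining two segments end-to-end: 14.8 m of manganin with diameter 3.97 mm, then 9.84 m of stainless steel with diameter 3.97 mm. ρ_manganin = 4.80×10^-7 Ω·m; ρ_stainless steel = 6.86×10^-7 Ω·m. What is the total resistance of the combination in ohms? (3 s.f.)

1.12 Ω

Segment 1: A = π(d/2)² = π(1.9850e-03 m)² = 1.238e-05 m²
R₁ = ρL/A = (4.80×10^-7)(14.8)/(1.238e-05) = 0.5739 Ω
R₂ = (6.86×10^-7)(9.84)/(1.238e-05) = 0.5453 Ω
R = R₁ + R₂ = 1.12 Ω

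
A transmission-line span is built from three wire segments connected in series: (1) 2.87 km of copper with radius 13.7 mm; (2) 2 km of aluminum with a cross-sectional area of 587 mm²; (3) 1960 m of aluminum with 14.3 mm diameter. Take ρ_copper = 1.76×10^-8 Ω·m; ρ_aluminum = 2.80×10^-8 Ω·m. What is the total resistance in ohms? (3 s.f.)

Seg 1: A = πr² = π(1.3700e-02 m)² = 5.896e-04 m²
R_1 = (1.76×10^-8)(2870)/(5.896e-04) = 0.08567 Ω
Seg 2: A = 587 mm² = 5.870e-04 m²
R_2 = (2.80×10^-8)(2000)/(5.870e-04) = 0.0954 Ω
Seg 3: A = π(d/2)² = π(7.1500e-03 m)² = 1.606e-04 m²
R_3 = (2.80×10^-8)(1960)/(1.606e-04) = 0.3417 Ω
R_total = R_1 + R_2 + R_3 = 0.523 Ω

0.523 Ω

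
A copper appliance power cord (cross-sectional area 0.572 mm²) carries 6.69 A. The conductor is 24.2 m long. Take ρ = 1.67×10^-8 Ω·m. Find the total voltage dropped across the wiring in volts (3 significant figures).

A = 0.572 mm² = 5.720e-07 m²
R = ρL/A = (1.67×10^-8)(24.2)/(5.720e-07) = 0.7065 Ω
V = IR = 6.69 × 0.7065 = 4.73 V

4.73 V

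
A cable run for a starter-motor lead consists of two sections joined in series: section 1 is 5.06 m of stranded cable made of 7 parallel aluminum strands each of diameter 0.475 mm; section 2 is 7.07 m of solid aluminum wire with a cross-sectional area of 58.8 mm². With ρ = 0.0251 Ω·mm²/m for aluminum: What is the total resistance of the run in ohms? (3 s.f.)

ρ = 0.0251 Ω·mm²/m = 2.51×10^-8 Ω·m
Section 1: A_strand = π(2.3750e-04)² = 1.772e-07 m²; R₁ = ρL/(N·A_s) = (2.51×10^-8)(5.06)/(7×1.772e-07) = 0.1024 Ω
Section 2: A = 58.8 mm² = 5.880e-05 m²
R₂ = (2.51×10^-8)(7.07)/(5.880e-05) = 0.003018 Ω
R = R₁ + R₂ = 0.105 Ω

0.105 Ω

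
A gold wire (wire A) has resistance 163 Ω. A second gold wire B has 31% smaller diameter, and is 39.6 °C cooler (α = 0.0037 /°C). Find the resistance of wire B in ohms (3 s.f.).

R ∝ ρL/d² with ρ ∝ (1+αΔT), so R_B/R_A = (1 − 31/100)⁻² × (1 − 0.0037×39.6)
= 2.1 × 0.8535 = 1.793
R_B = 1.793 × 163 = 292 Ω

292 Ω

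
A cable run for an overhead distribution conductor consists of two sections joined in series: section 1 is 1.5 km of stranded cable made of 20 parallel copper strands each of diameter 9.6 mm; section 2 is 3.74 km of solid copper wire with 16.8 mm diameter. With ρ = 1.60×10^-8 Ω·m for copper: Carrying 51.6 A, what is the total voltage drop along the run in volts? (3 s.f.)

Section 1: A_strand = π(4.8000e-03)² = 7.238e-05 m²; R₁ = ρL/(N·A_s) = (1.60×10^-8)(1500)/(20×7.238e-05) = 0.01658 Ω
Section 2: A = π(d/2)² = π(8.4000e-03 m)² = 2.217e-04 m²
R₂ = (1.60×10^-8)(3740)/(2.217e-04) = 0.2699 Ω
R = R₁ + R₂ = 0.2865 Ω
V = IR = 51.6 × 0.2865 = 14.8 V

14.8 V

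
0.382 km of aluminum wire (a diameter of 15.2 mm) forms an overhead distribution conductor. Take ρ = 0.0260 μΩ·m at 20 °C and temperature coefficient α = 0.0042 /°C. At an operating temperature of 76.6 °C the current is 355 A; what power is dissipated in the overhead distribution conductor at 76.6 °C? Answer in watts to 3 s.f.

ρ = 0.0260 μΩ·m = 2.60×10^-8 Ω·m
A = π(d/2)² = π(7.6000e-03 m)² = 1.815e-04 m²
R₍20₎ = ρL/A = (2.60×10^-8)(382)/(1.815e-04) = 0.05473 Ω
R₍76.6₎ = R₍20₎(1 + αΔT) = 0.05473 × (1 + 0.0042×56.6) = 0.06775 Ω
P = I²R = (355)² × 0.06775 = 8540 W

8540 W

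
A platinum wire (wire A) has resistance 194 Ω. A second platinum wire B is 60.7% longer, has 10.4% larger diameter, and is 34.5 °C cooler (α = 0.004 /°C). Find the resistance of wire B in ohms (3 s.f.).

R ∝ ρL/d² with ρ ∝ (1+αΔT), so R_B/R_A = (1 + 60.7/100) × (1 + 10.4/100)⁻² × (1 − 0.004×34.5)
= 1.607 × 0.8205 × 0.862 = 1.137
R_B = 1.137 × 194 = 220 Ω

220 Ω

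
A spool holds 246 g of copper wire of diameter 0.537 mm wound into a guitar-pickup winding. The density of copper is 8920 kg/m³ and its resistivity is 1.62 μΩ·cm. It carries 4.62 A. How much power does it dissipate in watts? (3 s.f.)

186 W

ρ = 1.62 μΩ·cm = 1.62×10^-8 Ω·m
A = π(d/2)² = π(2.6850e-04 m)² = 2.2648e-07 m²
L = m/(density·A) = 0.246/(8920×2.2648e-07) = 121.8 m
R = ρL/A = (1.62×10^-8)(121.8)/(2.2648e-07) = 8.71 Ω
P = I²R = (4.62)² × 8.71 = 186 W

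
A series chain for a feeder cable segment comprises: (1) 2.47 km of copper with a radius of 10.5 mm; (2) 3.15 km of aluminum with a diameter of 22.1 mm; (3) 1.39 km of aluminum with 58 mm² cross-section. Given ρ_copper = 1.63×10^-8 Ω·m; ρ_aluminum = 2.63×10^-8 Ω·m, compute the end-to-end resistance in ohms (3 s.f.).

Seg 1: A = πr² = π(1.0500e-02 m)² = 3.464e-04 m²
R_1 = (1.63×10^-8)(2470)/(3.464e-04) = 0.1162 Ω
Seg 2: A = π(d/2)² = π(1.1050e-02 m)² = 3.836e-04 m²
R_2 = (2.63×10^-8)(3150)/(3.836e-04) = 0.216 Ω
Seg 3: A = 58 mm² = 5.800e-05 m²
R_3 = (2.63×10^-8)(1390)/(5.800e-05) = 0.6303 Ω
R_total = R_1 + R_2 + R_3 = 0.963 Ω

0.963 Ω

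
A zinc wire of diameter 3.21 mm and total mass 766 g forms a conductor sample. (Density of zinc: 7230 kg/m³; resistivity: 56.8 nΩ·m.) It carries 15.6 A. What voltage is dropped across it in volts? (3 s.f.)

1.43 V

ρ = 56.8 nΩ·m = 5.68×10^-8 Ω·m
A = π(d/2)² = π(1.6050e-03 m)² = 8.0928e-06 m²
L = m/(density·A) = 0.766/(7230×8.0928e-06) = 13.09 m
R = ρL/A = (5.68×10^-8)(13.09)/(8.0928e-06) = 0.09188 Ω
V = IR = 15.6 × 0.09188 = 1.43 V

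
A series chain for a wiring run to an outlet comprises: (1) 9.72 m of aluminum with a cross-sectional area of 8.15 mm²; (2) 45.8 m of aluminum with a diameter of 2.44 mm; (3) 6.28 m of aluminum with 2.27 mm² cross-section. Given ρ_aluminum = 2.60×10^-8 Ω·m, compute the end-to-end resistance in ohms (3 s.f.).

0.358 Ω

Seg 1: A = 8.15 mm² = 8.150e-06 m²
R_1 = (2.60×10^-8)(9.72)/(8.150e-06) = 0.03101 Ω
Seg 2: A = π(d/2)² = π(1.2200e-03 m)² = 4.676e-06 m²
R_2 = (2.60×10^-8)(45.8)/(4.676e-06) = 0.2547 Ω
Seg 3: A = 2.27 mm² = 2.270e-06 m²
R_3 = (2.60×10^-8)(6.28)/(2.270e-06) = 0.07193 Ω
R_total = R_1 + R_2 + R_3 = 0.358 Ω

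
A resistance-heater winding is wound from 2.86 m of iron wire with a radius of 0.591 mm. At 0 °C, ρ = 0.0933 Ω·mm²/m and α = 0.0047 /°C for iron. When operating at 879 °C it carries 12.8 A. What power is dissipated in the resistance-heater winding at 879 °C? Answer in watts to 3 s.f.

204 W

ρ = 0.0933 Ω·mm²/m = 9.33×10^-8 Ω·m
A = πr² = π(5.9100e-04 m)² = 1.097e-06 m²
R₍0₎ = ρL/A = (9.33×10^-8)(2.86)/(1.097e-06) = 0.2432 Ω
R₍879₎ = R₍0₎(1 + αΔT) = 0.2432 × (1 + 0.0047×879) = 1.248 Ω
P = I²R = (12.8)² × 1.248 = 204 W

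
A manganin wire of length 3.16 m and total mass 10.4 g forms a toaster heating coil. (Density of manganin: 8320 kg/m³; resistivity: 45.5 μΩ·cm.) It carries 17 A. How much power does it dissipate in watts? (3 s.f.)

1050 W

ρ = 45.5 μΩ·cm = 4.55×10^-7 Ω·m
A = m/(density·L) = 0.0104/(8320×3.16) = 3.9557e-07 m²
R = ρL/A = (4.55×10^-7)(3.16)/(3.9557e-07) = 3.635 Ω
P = I²R = (17)² × 3.635 = 1050 W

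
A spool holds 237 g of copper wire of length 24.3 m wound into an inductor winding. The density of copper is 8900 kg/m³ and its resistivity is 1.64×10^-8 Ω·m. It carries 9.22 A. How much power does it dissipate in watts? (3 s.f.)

30.9 W

A = m/(density·L) = 0.237/(8900×24.3) = 1.0959e-06 m²
R = ρL/A = (1.64×10^-8)(24.3)/(1.0959e-06) = 0.3637 Ω
P = I²R = (9.22)² × 0.3637 = 30.9 W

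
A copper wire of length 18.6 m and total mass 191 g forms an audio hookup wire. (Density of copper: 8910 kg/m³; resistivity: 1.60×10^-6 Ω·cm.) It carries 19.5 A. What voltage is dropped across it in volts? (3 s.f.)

ρ = 1.60×10^-6 Ω·cm = 1.60×10^-8 Ω·m
A = m/(density·L) = 0.191/(8910×18.6) = 1.1525e-06 m²
R = ρL/A = (1.60×10^-8)(18.6)/(1.1525e-06) = 0.2582 Ω
V = IR = 19.5 × 0.2582 = 5.04 V

5.04 V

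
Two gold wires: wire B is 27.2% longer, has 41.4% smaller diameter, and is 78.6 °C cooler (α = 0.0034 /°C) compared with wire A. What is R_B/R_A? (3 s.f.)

R ∝ ρL/d² with ρ ∝ (1+αΔT), so R_B/R_A = (1 + 27.2/100) × (1 − 41.4/100)⁻² × (1 − 0.0034×78.6)
= 1.272 × 2.912 × 0.7328 = 2.71

2.71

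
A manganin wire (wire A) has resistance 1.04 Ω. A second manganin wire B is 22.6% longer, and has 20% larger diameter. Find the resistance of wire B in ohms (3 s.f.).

0.885 Ω

R ∝ L/d², so R_B/R_A = (1 + 22.6/100) × (1 + 20/100)⁻²
= 1.226 × 0.6944 = 0.8514
R_B = 0.8514 × 1.04 = 0.885 Ω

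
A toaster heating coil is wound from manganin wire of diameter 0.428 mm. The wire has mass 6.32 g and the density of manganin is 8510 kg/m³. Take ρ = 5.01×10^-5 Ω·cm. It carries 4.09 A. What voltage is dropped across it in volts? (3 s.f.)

73.5 V

ρ = 5.01×10^-5 Ω·cm = 5.01×10^-7 Ω·m
A = π(d/2)² = π(2.1400e-04 m)² = 1.4387e-07 m²
L = m/(density·A) = 0.00632/(8510×1.4387e-07) = 5.162 m
R = ρL/A = (5.01×10^-7)(5.162)/(1.4387e-07) = 17.98 Ω
V = IR = 4.09 × 17.98 = 73.5 V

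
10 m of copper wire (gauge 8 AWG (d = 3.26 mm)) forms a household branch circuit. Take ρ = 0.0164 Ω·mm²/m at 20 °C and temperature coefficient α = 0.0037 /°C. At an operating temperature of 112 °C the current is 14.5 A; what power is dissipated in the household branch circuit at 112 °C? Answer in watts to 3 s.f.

5.54 W

ρ = 0.0164 Ω·mm²/m = 1.64×10^-8 Ω·m
A = π(3.26/2 mm)² = π(1.6300e-03 m)² = 8.347e-06 m²
R₍20₎ = ρL/A = (1.64×10^-8)(10)/(8.347e-06) = 0.01965 Ω
R₍112₎ = R₍20₎(1 + αΔT) = 0.01965 × (1 + 0.0037×92) = 0.02634 Ω
P = I²R = (14.5)² × 0.02634 = 5.54 W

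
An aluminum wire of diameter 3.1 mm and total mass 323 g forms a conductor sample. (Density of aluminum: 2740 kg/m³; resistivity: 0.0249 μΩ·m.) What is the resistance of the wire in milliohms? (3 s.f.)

51.5 mΩ

ρ = 0.0249 μΩ·m = 2.49×10^-8 Ω·m
A = π(d/2)² = π(1.5500e-03 m)² = 7.5477e-06 m²
L = m/(density·A) = 0.323/(2740×7.5477e-06) = 15.62 m
R = ρL/A = (2.49×10^-8)(15.62)/(7.5477e-06) = 51.5 mΩ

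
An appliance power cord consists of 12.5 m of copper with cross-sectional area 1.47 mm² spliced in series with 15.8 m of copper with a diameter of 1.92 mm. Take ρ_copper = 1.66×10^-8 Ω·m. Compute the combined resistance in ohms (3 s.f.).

Segment 1: A = 1.47 mm² = 1.470e-06 m²
R₁ = ρL/A = (1.66×10^-8)(12.5)/(1.470e-06) = 0.1412 Ω
Segment 2: A = π(d/2)² = π(9.6000e-04 m)² = 2.895e-06 m²
R₂ = (1.66×10^-8)(15.8)/(2.895e-06) = 0.09059 Ω
R = R₁ + R₂ = 0.232 Ω

0.232 Ω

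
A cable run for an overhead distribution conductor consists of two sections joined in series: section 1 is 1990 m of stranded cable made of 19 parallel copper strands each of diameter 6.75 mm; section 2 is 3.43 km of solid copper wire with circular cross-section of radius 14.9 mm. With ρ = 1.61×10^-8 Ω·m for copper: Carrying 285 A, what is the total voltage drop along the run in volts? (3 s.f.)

36.0 V

Section 1: A_strand = π(3.3750e-03)² = 3.578e-05 m²; R₁ = ρL/(N·A_s) = (1.61×10^-8)(1990)/(19×3.578e-05) = 0.04712 Ω
Section 2: A = πr² = π(1.4900e-02 m)² = 6.975e-04 m²
R₂ = (1.61×10^-8)(3430)/(6.975e-04) = 0.07918 Ω
R = R₁ + R₂ = 0.1263 Ω
V = IR = 285 × 0.1263 = 36.0 V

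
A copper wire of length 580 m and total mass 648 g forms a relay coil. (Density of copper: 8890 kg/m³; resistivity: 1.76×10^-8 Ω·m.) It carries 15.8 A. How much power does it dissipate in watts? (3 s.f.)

A = m/(density·L) = 0.648/(8890×580) = 1.2567e-07 m²
R = ρL/A = (1.76×10^-8)(580)/(1.2567e-07) = 81.23 Ω
P = I²R = (15.8)² × 81.23 = 20300 W

20300 W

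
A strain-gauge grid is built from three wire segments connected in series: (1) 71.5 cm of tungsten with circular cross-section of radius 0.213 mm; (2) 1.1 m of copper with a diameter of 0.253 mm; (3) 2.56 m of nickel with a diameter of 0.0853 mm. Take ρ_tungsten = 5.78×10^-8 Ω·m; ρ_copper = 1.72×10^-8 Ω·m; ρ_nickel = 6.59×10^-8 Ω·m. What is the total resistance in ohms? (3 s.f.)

30.2 Ω

Seg 1: A = πr² = π(2.1300e-04 m)² = 1.425e-07 m²
R_1 = (5.78×10^-8)(0.715)/(1.425e-07) = 0.29 Ω
Seg 2: A = π(d/2)² = π(1.2650e-04 m)² = 5.027e-08 m²
R_2 = (1.72×10^-8)(1.1)/(5.027e-08) = 0.3763 Ω
Seg 3: A = π(d/2)² = π(4.2650e-05 m)² = 5.715e-09 m²
R_3 = (6.59×10^-8)(2.56)/(5.715e-09) = 29.52 Ω
R_total = R_1 + R_2 + R_3 = 30.2 Ω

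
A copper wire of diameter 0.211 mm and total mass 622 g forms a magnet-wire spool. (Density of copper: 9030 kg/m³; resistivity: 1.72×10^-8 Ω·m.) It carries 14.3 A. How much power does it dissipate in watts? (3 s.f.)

1.98×10^5 W

A = π(d/2)² = π(1.0550e-04 m)² = 3.4967e-08 m²
L = m/(density·A) = 0.622/(9030×3.4967e-08) = 1970 m
R = ρL/A = (1.72×10^-8)(1970)/(3.4967e-08) = 969 Ω
P = I²R = (14.3)² × 969 = 1.98×10^5 W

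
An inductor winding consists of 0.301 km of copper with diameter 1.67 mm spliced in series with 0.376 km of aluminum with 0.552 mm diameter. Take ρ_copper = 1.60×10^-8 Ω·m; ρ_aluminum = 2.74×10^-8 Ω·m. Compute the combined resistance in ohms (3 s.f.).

45.2 Ω

Segment 1: A = π(d/2)² = π(8.3500e-04 m)² = 2.190e-06 m²
R₁ = ρL/A = (1.60×10^-8)(301)/(2.190e-06) = 2.199 Ω
Segment 2: A = π(d/2)² = π(2.7600e-04 m)² = 2.393e-07 m²
R₂ = (2.74×10^-8)(376)/(2.393e-07) = 43.05 Ω
R = R₁ + R₂ = 45.2 Ω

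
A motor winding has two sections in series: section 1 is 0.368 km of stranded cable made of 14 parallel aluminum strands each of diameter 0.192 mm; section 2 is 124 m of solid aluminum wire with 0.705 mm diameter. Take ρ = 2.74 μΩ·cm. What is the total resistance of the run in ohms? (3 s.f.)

ρ = 2.74 μΩ·cm = 2.74×10^-8 Ω·m
Section 1: A_strand = π(9.6000e-05)² = 2.895e-08 m²; R₁ = ρL/(N·A_s) = (2.74×10^-8)(368)/(14×2.895e-08) = 24.88 Ω
Section 2: A = π(d/2)² = π(3.5250e-04 m)² = 3.904e-07 m²
R₂ = (2.74×10^-8)(124)/(3.904e-07) = 8.704 Ω
R = R₁ + R₂ = 33.6 Ω

33.6 Ω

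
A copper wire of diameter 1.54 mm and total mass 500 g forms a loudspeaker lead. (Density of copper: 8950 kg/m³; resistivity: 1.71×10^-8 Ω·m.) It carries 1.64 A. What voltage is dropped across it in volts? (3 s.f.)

0.452 V

A = π(d/2)² = π(7.7000e-04 m)² = 1.8627e-06 m²
L = m/(density·A) = 0.5/(8950×1.8627e-06) = 29.99 m
R = ρL/A = (1.71×10^-8)(29.99)/(1.8627e-06) = 0.2753 Ω
V = IR = 1.64 × 0.2753 = 0.452 V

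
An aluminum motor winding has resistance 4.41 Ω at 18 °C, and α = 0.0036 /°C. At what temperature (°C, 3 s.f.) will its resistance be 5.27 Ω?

R = R₀(1 + α(T − T₀)) ⇒ T = T₀ + (R/R₀ − 1)/α
T = 18 + (5.27/4.41 − 1)/0.0036 = 18 + (0.195)/0.0036 = 72.2 °C

72.2 °C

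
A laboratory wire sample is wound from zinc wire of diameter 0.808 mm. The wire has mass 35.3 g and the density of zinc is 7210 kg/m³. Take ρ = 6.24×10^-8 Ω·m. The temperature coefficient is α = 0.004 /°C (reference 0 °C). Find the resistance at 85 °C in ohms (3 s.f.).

A = π(d/2)² = π(4.0400e-04 m)² = 5.1276e-07 m²
L = m/(density·A) = 0.0353/(7210×5.1276e-07) = 9.548 m
R = ρL/A = (6.24×10^-8)(9.548)/(5.1276e-07) = 1.162 Ω
R(85 °C) = 1.162 × (1 + 0.004×85) = 1.56 Ω

1.56 Ω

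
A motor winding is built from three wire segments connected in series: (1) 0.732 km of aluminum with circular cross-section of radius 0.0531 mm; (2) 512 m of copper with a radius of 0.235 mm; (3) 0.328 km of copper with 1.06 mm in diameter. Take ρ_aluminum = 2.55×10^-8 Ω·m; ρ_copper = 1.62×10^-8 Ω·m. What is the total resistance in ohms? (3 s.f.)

2160 Ω

Seg 1: A = πr² = π(5.3100e-05 m)² = 8.858e-09 m²
R_1 = (2.55×10^-8)(732)/(8.858e-09) = 2107 Ω
Seg 2: A = πr² = π(2.3500e-04 m)² = 1.735e-07 m²
R_2 = (1.62×10^-8)(512)/(1.735e-07) = 47.81 Ω
Seg 3: A = π(d/2)² = π(5.3000e-04 m)² = 8.825e-07 m²
R_3 = (1.62×10^-8)(328)/(8.825e-07) = 6.021 Ω
R_total = R_1 + R_2 + R_3 = 2160 Ω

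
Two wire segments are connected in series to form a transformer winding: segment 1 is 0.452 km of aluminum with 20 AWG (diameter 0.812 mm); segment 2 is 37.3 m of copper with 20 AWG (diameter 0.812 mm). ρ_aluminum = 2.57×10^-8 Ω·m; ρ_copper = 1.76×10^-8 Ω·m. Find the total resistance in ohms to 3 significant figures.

Segment 1: A = π(0.812/2 mm)² = π(4.0600e-04 m)² = 5.178e-07 m²
R₁ = ρL/A = (2.57×10^-8)(452)/(5.178e-07) = 22.43 Ω
R₂ = (1.76×10^-8)(37.3)/(5.178e-07) = 1.268 Ω
R = R₁ + R₂ = 23.7 Ω

23.7 Ω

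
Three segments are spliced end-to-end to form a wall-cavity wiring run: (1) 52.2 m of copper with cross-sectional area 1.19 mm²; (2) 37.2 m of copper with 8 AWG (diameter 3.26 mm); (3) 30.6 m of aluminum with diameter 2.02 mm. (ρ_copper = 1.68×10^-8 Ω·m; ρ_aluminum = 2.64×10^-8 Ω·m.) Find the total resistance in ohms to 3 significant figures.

1.06 Ω

Seg 1: A = 1.19 mm² = 1.190e-06 m²
R_1 = (1.68×10^-8)(52.2)/(1.190e-06) = 0.7369 Ω
Seg 2: A = π(3.26/2 mm)² = π(1.6300e-03 m)² = 8.347e-06 m²
R_2 = (1.68×10^-8)(37.2)/(8.347e-06) = 0.07487 Ω
Seg 3: A = π(d/2)² = π(1.0100e-03 m)² = 3.205e-06 m²
R_3 = (2.64×10^-8)(30.6)/(3.205e-06) = 0.2521 Ω
R_total = R_1 + R_2 + R_3 = 1.06 Ω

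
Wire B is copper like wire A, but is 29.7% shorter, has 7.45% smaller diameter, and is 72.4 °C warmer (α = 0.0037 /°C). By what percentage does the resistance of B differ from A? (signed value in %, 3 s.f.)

R ∝ ρL/d² with ρ ∝ (1+αΔT), so R_B/R_A = (1 − 29.7/100) × (1 − 7.45/100)⁻² × (1 + 0.0037×72.4)
= 0.703 × 1.167 × 1.268 = 1.041
(R_B − R_A)/R_A = 1.041 − 1 = 4.06%

4.06%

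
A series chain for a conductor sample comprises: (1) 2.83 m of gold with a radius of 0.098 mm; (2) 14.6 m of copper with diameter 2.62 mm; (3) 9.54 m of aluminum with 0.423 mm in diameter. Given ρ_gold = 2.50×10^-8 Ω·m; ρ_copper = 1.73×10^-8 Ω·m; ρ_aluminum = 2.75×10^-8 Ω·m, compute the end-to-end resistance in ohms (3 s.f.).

Seg 1: A = πr² = π(9.8000e-05 m)² = 3.017e-08 m²
R_1 = (2.50×10^-8)(2.83)/(3.017e-08) = 2.345 Ω
Seg 2: A = π(d/2)² = π(1.3100e-03 m)² = 5.391e-06 m²
R_2 = (1.73×10^-8)(14.6)/(5.391e-06) = 0.04685 Ω
Seg 3: A = π(d/2)² = π(2.1150e-04 m)² = 1.405e-07 m²
R_3 = (2.75×10^-8)(9.54)/(1.405e-07) = 1.867 Ω
R_total = R_1 + R_2 + R_3 = 4.26 Ω

4.26 Ω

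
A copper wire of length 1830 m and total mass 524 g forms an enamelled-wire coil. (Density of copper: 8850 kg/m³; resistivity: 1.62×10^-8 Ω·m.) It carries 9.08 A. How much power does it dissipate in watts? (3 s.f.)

A = m/(density·L) = 0.524/(8850×1830) = 3.2355e-08 m²
R = ρL/A = (1.62×10^-8)(1830)/(3.2355e-08) = 916.3 Ω
P = I²R = (9.08)² × 916.3 = 75500 W

75500 W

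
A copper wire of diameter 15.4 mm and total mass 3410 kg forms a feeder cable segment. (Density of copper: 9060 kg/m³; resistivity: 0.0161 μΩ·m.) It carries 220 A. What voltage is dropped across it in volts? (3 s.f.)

38.4 V

ρ = 0.0161 μΩ·m = 1.61×10^-8 Ω·m
A = π(d/2)² = π(7.7000e-03 m)² = 1.8627e-04 m²
L = m/(density·A) = 3410/(9060×1.8627e-04) = 2021 m
R = ρL/A = (1.61×10^-8)(2021)/(1.8627e-04) = 0.1747 Ω
V = IR = 220 × 0.1747 = 38.4 V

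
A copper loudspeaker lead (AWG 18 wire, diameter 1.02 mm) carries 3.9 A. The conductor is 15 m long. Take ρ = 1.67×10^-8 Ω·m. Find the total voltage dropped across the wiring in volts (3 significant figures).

A = π(1.02/2 mm)² = π(5.1000e-04 m)² = 8.171e-07 m²
R = ρL/A = (1.67×10^-8)(15)/(8.171e-07) = 0.3066 Ω
V = IR = 3.9 × 0.3066 = 1.20 V

1.20 V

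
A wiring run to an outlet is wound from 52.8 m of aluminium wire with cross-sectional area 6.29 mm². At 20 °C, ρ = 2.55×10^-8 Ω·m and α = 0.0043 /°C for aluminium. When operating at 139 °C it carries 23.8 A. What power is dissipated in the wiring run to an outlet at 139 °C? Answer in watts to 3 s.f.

183 W

A = 6.29 mm² = 6.290e-06 m²
R₍20₎ = ρL/A = (2.55×10^-8)(52.8)/(6.290e-06) = 0.2141 Ω
R₍139₎ = R₍20₎(1 + αΔT) = 0.2141 × (1 + 0.0043×119) = 0.3236 Ω
P = I²R = (23.8)² × 0.3236 = 183 W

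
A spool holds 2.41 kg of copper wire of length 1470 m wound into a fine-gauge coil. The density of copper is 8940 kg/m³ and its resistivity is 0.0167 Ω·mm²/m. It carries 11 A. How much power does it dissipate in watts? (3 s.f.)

16200 W

ρ = 0.0167 Ω·mm²/m = 1.67×10^-8 Ω·m
A = m/(density·L) = 2.41/(8940×1470) = 1.8338e-07 m²
R = ρL/A = (1.67×10^-8)(1470)/(1.8338e-07) = 133.9 Ω
P = I²R = (11)² × 133.9 = 16200 W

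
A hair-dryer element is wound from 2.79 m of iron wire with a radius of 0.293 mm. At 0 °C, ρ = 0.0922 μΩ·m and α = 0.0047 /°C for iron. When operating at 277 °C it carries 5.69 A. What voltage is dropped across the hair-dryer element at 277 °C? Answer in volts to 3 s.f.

ρ = 0.0922 μΩ·m = 9.22×10^-8 Ω·m
A = πr² = π(2.9300e-04 m)² = 2.697e-07 m²
R₍0₎ = ρL/A = (9.22×10^-8)(2.79)/(2.697e-07) = 0.9538 Ω
R₍277₎ = R₍0₎(1 + αΔT) = 0.9538 × (1 + 0.0047×277) = 2.196 Ω
V = IR = 5.69 × 2.196 = 12.5 V

12.5 V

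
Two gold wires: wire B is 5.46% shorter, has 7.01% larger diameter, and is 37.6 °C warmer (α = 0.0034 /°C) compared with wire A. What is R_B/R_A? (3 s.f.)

0.931

R ∝ ρL/d² with ρ ∝ (1+αΔT), so R_B/R_A = (1 − 5.46/100) × (1 + 7.01/100)⁻² × (1 + 0.0034×37.6)
= 0.9454 × 0.8733 × 1.128 = 0.931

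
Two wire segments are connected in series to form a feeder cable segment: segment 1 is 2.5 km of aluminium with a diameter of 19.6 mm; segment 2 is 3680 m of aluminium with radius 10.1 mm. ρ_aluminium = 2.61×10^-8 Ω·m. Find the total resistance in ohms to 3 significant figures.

0.516 Ω

Segment 1: A = π(d/2)² = π(9.8000e-03 m)² = 3.017e-04 m²
R₁ = ρL/A = (2.61×10^-8)(2500)/(3.017e-04) = 0.2163 Ω
Segment 2: A = πr² = π(1.0100e-02 m)² = 3.205e-04 m²
R₂ = (2.61×10^-8)(3680)/(3.205e-04) = 0.2997 Ω
R = R₁ + R₂ = 0.516 Ω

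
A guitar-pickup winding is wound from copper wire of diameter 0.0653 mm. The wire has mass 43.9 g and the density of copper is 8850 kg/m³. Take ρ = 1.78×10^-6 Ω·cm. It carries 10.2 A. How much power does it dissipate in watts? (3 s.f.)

8.19×10^5 W

ρ = 1.78×10^-6 Ω·cm = 1.78×10^-8 Ω·m
A = π(d/2)² = π(3.2650e-05 m)² = 3.3490e-09 m²
L = m/(density·A) = 0.0439/(8850×3.3490e-09) = 1481 m
R = ρL/A = (1.78×10^-8)(1481)/(3.3490e-09) = 7872 Ω
P = I²R = (10.2)² × 7872 = 8.19×10^5 W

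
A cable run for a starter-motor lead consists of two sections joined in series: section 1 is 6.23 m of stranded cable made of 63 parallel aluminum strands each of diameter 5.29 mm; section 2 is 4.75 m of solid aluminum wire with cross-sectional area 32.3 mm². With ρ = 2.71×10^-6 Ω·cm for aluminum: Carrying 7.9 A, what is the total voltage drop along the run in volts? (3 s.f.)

0.0324 V

ρ = 2.71×10^-6 Ω·cm = 2.71×10^-8 Ω·m
Section 1: A_strand = π(2.6450e-03)² = 2.198e-05 m²; R₁ = ρL/(N·A_s) = (2.71×10^-8)(6.23)/(63×2.198e-05) = 1.219×10^-4 Ω
Section 2: A = 32.3 mm² = 3.230e-05 m²
R₂ = (2.71×10^-8)(4.75)/(3.230e-05) = 0.003985 Ω
R = R₁ + R₂ = 0.004107 Ω
V = IR = 7.9 × 0.004107 = 0.0324 V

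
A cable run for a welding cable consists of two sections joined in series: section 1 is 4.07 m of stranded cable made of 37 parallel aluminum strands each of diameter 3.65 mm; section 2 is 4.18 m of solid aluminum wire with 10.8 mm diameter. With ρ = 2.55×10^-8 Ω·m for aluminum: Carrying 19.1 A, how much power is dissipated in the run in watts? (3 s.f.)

Section 1: A_strand = π(1.8250e-03)² = 1.046e-05 m²; R₁ = ρL/(N·A_s) = (2.55×10^-8)(4.07)/(37×1.046e-05) = 2.681×10^-4 Ω
Section 2: A = π(d/2)² = π(5.4000e-03 m)² = 9.161e-05 m²
R₂ = (2.55×10^-8)(4.18)/(9.161e-05) = 0.001164 Ω
R = R₁ + R₂ = 0.001432 Ω
P = I²R = (19.1)² × 0.001432 = 0.522 W

0.522 W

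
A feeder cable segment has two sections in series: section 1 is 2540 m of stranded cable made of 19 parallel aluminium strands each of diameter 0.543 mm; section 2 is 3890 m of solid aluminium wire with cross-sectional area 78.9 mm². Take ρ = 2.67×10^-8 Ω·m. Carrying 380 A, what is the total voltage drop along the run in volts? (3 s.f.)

Section 1: A_strand = π(2.7150e-04)² = 2.316e-07 m²; R₁ = ρL/(N·A_s) = (2.67×10^-8)(2540)/(19×2.316e-07) = 15.41 Ω
Section 2: A = 78.9 mm² = 7.890e-05 m²
R₂ = (2.67×10^-8)(3890)/(7.890e-05) = 1.316 Ω
R = R₁ + R₂ = 16.73 Ω
V = IR = 380 × 16.73 = 6360 V

6360 V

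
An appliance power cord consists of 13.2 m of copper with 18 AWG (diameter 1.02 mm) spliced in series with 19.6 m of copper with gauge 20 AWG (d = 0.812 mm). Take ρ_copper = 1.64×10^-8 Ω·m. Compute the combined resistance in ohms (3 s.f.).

Segment 1: A = π(1.02/2 mm)² = π(5.1000e-04 m)² = 8.171e-07 m²
R₁ = ρL/A = (1.64×10^-8)(13.2)/(8.171e-07) = 0.2649 Ω
Segment 2: A = π(0.812/2 mm)² = π(4.0600e-04 m)² = 5.178e-07 m²
R₂ = (1.64×10^-8)(19.6)/(5.178e-07) = 0.6207 Ω
R = R₁ + R₂ = 0.886 Ω

0.886 Ω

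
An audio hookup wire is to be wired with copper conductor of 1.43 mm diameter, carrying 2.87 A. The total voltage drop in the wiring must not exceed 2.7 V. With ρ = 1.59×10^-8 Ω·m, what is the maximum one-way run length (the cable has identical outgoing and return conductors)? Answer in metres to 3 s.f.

A = π(d/2)² = π(7.1500e-04 m)² = 1.606e-06 m²
L_max = V_max·A/(2·ρI) = (2.7)(1.606e-06)/(2×1.59×10^-8×2.87) = 47.5 m

47.5 m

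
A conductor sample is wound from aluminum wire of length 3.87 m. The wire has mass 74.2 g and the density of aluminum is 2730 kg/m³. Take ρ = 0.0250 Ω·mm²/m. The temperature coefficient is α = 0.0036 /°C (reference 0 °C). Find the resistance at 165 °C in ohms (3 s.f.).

0.0220 Ω

ρ = 0.0250 Ω·mm²/m = 2.50×10^-8 Ω·m
A = m/(density·L) = 0.0742/(2730×3.87) = 7.0231e-06 m²
R = ρL/A = (2.50×10^-8)(3.87)/(7.0231e-06) = 0.01378 Ω
R(165 °C) = 0.01378 × (1 + 0.0036×165) = 0.0220 Ω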